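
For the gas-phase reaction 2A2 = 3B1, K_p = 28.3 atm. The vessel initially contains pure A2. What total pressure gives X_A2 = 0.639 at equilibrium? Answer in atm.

Take 1 mol A2 as basis and let X be its fractional conversion, so ξ = 0.5X.
At extent ξ: n_A2 = 1 − X; n_B1 = 1.5X.
Total moles n_T = 1 + 0.5X.
K_p = p_B1^3 / (p_A2^2) with p_i = (n_i/n_T)·P.
At X = 0.639: the mole-fraction product g(X) = Π y_i^ν_i = 5.121. Since K_p = g(X)·P^{1}, P = (K_p/g)^(1/1) = (28.3/5.121)^(1/1) = 5.53 atm.

P = 5.53 atm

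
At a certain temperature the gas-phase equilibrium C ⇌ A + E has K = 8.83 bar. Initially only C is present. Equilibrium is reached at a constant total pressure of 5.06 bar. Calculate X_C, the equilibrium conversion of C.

Basis: 1 mol C initially; let X = conversion of C. Extent ξ = X.
Mole table: n_C = 1 − X; n_A = X; n_E = X.
Summing: n_T = 1 + X.
Mole fractions y_i = n_i/n_T; K = p_A p_E / (p_C) with p_i = y_i·P.
Substituting and setting equal to 8.83 bar gives a polynomial in X; the root in (0,1) is X = 0.797.

X = 0.797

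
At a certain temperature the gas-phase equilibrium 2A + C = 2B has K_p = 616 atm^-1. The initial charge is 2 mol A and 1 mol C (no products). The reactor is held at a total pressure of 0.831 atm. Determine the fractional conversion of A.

X = 0.855

Take 2 mol A as basis and let X be its fractional conversion, so ξ = X.
Moles: n_A = 2 − 2X; n_C = 1 − X; n_B = 2X.
Summing: n_T = 3 − X.
Mole fractions y_i = n_i/n_T; K_p = p_B^2 / (p_A^2 p_C) with p_i = y_i·P.
Substituting and setting equal to 616 atm^-1 gives a polynomial in X; the root in (0,1) is X = 0.855.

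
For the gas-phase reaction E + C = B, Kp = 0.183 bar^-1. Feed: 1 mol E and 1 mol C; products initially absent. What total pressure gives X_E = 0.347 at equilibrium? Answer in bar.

P = 7.35 bar

Take 1 mol E as basis and let X be its fractional conversion, so ξ = X.
Moles: n_E = 1 − X; n_C = 1 − X; n_B = X.
Summing: n_T = 2 − X.
Kp = p_B / (p_E p_C) with p_i = (n_i/n_T)·P.
At X = 0.347: the mole-fraction product g(X) = Π y_i^ν_i = 1.345. Since Kp = g(X)·P^{-1}, P = (g/Kp)^(1/1) = (1.345/0.183)^(1/1) = 7.35 bar.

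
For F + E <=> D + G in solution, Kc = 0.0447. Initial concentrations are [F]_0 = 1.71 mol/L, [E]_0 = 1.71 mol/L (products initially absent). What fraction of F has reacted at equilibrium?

Let X = conversion of F; extent ξ = 1.71·X mol/L.
Concentrations: [F] = 1.71 − 1.71X; [E] = 1.71 − 1.71X; [D] = 1.71X; [G] = 1.71X.
Kc = [D] [G] / ([F] [E]).
This equals 0.0447 at X = 0.175 (the root in 0 < X < 1).

X = 0.175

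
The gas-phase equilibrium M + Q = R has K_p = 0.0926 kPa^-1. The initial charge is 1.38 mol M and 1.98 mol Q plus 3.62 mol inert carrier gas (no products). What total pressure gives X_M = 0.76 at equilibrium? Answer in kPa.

P = 218 kPa

Let X = conversion of M (basis 1.38 mol M); extent of reaction ξ = 1.38X.
Moles: n_M = 1.38 − 1.38X; n_Q = 1.98 − 1.38X; n_R = 1.38X; n_I = 3.62 (inert).
n_T = Σnᵢ = 6.98 − 1.38X.
K_p = p_R / (p_M p_Q) with p_i = (n_i/n_T)·P.
At X = 0.76: the mole-fraction product g(X) = Π y_i^ν_i = 20.17. Since K_p = g(X)·P^{-1}, P = (g/K_p)^(1/1) = (20.17/0.0926)^(1/1) = 218 kPa.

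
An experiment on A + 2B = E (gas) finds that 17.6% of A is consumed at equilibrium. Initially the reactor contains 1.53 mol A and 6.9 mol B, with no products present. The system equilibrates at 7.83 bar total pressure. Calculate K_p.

K_p = 0.00536 bar^-2

Basis: 1.53 mol A initially; let X = conversion of A. Extent ξ = 1.53X.
Moles: n_A = 1.53 − 1.53X; n_B = 6.9 − 3.06X; n_E = 1.53X.
Summing: n_T = 8.43 − 3.06X.
At X = 0.176: n_A = 1.26, n_B = 6.36, n_E = 0.269, n_T = 7.89.
p_i = (n_i/n_T)·P. K_p = p_E / (p_A p_B^2) = 0.00536 bar^-2.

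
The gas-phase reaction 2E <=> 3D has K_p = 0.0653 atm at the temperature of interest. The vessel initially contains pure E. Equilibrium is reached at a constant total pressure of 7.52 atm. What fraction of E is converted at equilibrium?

X = 0.128

Basis: 1 mol E initially; let X = conversion of E. Extent ξ = 0.5X.
Species balance: n_E = 1 − X; n_D = 1.5X.
n_T = Σnᵢ = 1 + 0.5X.
With p_i = (n_i/n_T)P, K_p = p_D^3 / (p_E^2).
Setting this equal to 0.0653 atm and taking the physical root (0 < X < 1) gives X = 0.128.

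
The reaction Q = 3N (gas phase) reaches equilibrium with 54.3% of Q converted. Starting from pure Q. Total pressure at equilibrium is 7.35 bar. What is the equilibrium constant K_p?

Let X = conversion of Q (basis 1 mol Q); extent of reaction ξ = X.
At extent ξ: n_Q = 1 − X; n_N = 3X.
Summing: n_T = 1 + 2X.
At X = 0.543: n_Q = 0.457, n_N = 1.63, n_T = 2.09.
p_i = (n_i/n_T)·P. K_p = p_N^3 / (p_Q) = 117 bar^2.

K_p = 117 bar^2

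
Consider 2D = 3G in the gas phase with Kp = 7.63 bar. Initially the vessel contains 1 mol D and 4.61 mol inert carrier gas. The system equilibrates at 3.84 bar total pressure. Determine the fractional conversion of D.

X = 0.692

Let X = conversion of D (basis 1 mol D); extent of reaction ξ = 0.5X.
Mole table: n_D = 1 − X; n_G = 1.5X; n_I = 4.61 (inert).
Summing: n_T = 5.61 + 0.5X.
y_i = n_i/n_T, p_i = y_i·P. Kp = p_G^3 / (p_D^2).
This yields a degree-3 equation in X; solving on (0,1), X = 0.692.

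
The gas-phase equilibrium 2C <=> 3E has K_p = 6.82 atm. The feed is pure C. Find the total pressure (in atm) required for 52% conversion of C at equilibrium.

P = 4.17 atm

Basis: 1 mol C initially; let X = conversion of C. Extent ξ = 0.5X.
Mole table: n_C = 1 − X; n_E = 1.5X.
Total moles n_T = 1 + 0.5X.
K_p = p_E^3 / (p_C^2) with p_i = (n_i/n_T)·P.
At X = 0.52: the mole-fraction product g(X) = Π y_i^ν_i = 1.635. Since K_p = g(X)·P^{1}, P = (K_p/g)^(1/1) = (6.82/1.635)^(1/1) = 4.17 atm.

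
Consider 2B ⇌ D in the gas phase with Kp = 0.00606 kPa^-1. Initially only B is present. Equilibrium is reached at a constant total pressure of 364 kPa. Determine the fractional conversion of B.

Let X = conversion of B (basis 1 mol B); extent of reaction ξ = 0.5X.
Species balance: n_B = 1 − X; n_D = 0.5X.
n_T = Σnᵢ = 1 − 0.5X.
y_i = n_i/n_T, p_i = y_i·P. Kp = p_D / (p_B^2).
Equating to 0.00606 kPa^-1 and solving on 0 < X < 1: X = 0.681.

X = 0.681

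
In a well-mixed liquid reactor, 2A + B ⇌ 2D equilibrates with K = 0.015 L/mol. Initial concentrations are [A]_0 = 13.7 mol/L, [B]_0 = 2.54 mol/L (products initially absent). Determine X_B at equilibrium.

Let X = conversion of B; extent ξ = 2.54·X mol/L.
Concentrations: [A] = 13.7 − 5.08X; [B] = 2.54 − 2.54X; [D] = 5.08X.
K = [D]^2 / ([A]^2 [B]).
Solving K = 0.015 for X ∈ (0,1): X = 0.363.

X = 0.363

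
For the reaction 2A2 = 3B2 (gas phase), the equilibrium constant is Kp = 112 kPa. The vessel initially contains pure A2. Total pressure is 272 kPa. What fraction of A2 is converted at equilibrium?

X = 0.382

Take 1 mol A2 as basis and let X be its fractional conversion, so ξ = 0.5X.
Moles: n_A2 = 1 − X; n_B2 = 1.5X.
Summing: n_T = 1 + 0.5X.
Mole fractions y_i = n_i/n_T; Kp = p_B2^3 / (p_A2^2) with p_i = y_i·P.
This yields a degree-3 equation in X; solving on (0,1), X = 0.382.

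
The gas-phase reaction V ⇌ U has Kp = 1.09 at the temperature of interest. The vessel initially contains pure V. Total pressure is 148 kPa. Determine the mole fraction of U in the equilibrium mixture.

y_U = 0.522

Let X = conversion of V (basis 1 mol V); extent of reaction ξ = X.
Moles: n_V = 1 − X; n_U = X.
Since Δν = 0, n_T = 1 throughout.
With p_i = (n_i/n_T)P, Kp = p_U / (p_V).
This yields a degree-1 equation in X; solving on (0,1), X = 0.522.
Then n_U = 0.522, n_T = 1, so y_U = 0.522.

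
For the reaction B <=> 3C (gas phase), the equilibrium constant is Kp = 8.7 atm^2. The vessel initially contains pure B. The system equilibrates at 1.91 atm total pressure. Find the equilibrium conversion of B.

Take 1 mol B as basis and let X be its fractional conversion, so ξ = X.
Species balance: n_B = 1 − X; n_C = 3X.
Summing: n_T = 1 + 2X.
y_i = n_i/n_T, p_i = y_i·P. Kp = p_C^3 / (p_B).
Substituting and setting equal to 8.7 atm^2 gives a polynomial in X; the root in (0,1) is X = 0.559.

X = 0.559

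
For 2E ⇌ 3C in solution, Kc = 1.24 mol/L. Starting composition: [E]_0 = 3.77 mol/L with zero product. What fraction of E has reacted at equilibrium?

Let X = conversion of E; extent ξ = 3.77X/2 mol/L.
Concentrations: [E] = 3.77 − 3.77X; [C] = 5.66X.
Kc = [C]^3 / ([E]^2).
Solving Kc = 1.24 for X ∈ (0,1): X = 0.347.

X = 0.347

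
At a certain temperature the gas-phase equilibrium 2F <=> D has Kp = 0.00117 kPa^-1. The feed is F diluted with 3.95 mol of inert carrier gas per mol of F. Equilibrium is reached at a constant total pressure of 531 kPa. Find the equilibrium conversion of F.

X = 0.174

Basis: 1 mol F initially; let X = conversion of F. Extent ξ = 0.5X.
Mole table: n_F = 1 − X; n_D = 0.5X; n_I = 3.95 (inert).
Total moles n_T = 4.95 − 0.5X.
y_i = n_i/n_T, p_i = y_i·P. Kp = p_D / (p_F^2).
Equating to 0.00117 kPa^-1 and solving on 0 < X < 1: X = 0.174.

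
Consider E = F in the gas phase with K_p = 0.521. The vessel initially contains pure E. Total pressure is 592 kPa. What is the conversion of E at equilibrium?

Basis: 1 mol E initially; let X = conversion of E. Extent ξ = X.
At extent ξ: n_E = 1 − X; n_F = X.
n_T stays at 1 (no change in mole number).
y_i = n_i/n_T, p_i = y_i·P. K_p = p_F / (p_E).
Setting this equal to 0.521 and taking the physical root (0 < X < 1) gives X = 0.343.

X = 0.343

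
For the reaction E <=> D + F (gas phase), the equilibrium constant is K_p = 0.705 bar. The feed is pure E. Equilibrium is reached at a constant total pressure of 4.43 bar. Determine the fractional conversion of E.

Take 1 mol E as basis and let X be its fractional conversion, so ξ = X.
At extent ξ: n_E = 1 − X; n_D = X; n_F = X.
n_T = Σnᵢ = 1 + X.
y_i = n_i/n_T, p_i = y_i·P. K_p = p_D p_F / (p_E).
Setting this equal to 0.705 bar and taking the physical root (0 < X < 1) gives X = 0.371.

X = 0.371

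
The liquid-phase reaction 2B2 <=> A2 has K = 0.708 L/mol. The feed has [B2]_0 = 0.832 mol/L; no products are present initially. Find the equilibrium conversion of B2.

Let X = conversion of B2; extent ξ = 0.832X/2 mol/L.
Concentrations: [B2] = 0.832 − 0.832X; [A2] = 0.416X.
K = [A2] / ([B2]^2).
Setting equal to 0.708 and solving for X on (0,1) gives X = 0.410.

X = 0.410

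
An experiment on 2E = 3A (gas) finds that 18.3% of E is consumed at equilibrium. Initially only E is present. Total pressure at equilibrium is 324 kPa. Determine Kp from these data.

Let X = conversion of E (basis 1 mol E); extent of reaction ξ = 0.5X.
At extent ξ: n_E = 1 − X; n_A = 1.5X.
Summing: n_T = 1 + 0.5X.
At X = 0.183: n_E = 0.817, n_A = 0.274, n_T = 1.09.
p_i = (n_i/n_T)·P. Kp = p_A^3 / (p_E^2) = 9.2 kPa.

Kp = 9.2 kPa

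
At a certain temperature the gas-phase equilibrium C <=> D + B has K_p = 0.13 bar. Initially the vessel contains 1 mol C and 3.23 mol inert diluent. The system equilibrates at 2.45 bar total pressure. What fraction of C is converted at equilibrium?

Basis: 1 mol C initially; let X = conversion of C. Extent ξ = X.
Mole table: n_C = 1 − X; n_D = X; n_B = X; n_I = 3.23 (inert).
Total moles n_T = 4.23 + X.
Mole fractions y_i = n_i/n_T; K_p = p_D p_B / (p_C) with p_i = y_i·P.
Setting this equal to 0.13 bar and taking the physical root (0 < X < 1) gives X = 0.387.

X = 0.387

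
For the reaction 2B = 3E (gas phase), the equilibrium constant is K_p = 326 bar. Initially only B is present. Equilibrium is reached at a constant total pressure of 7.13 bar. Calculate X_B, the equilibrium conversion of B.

Take 1 mol B as basis and let X be its fractional conversion, so ξ = 0.5X.
Species balance: n_B = 1 − X; n_E = 1.5X.
n_T = Σnᵢ = 1 + 0.5X.
Mole fractions y_i = n_i/n_T; K_p = p_E^3 / (p_B^2) with p_i = y_i·P.
Equating to 326 bar and solving on 0 < X < 1: X = 0.828.

X = 0.828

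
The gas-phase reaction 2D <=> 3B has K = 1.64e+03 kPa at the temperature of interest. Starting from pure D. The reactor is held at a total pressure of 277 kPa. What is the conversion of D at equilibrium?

Basis: 1 mol D initially; let X = conversion of D. Extent ξ = 0.5X.
Mole table: n_D = 1 − X; n_B = 1.5X.
Total moles n_T = 1 + 0.5X.
With p_i = (n_i/n_T)P, K = p_B^3 / (p_D^2).
This yields a degree-3 equation in X; solving on (0,1), X = 0.654.

X = 0.654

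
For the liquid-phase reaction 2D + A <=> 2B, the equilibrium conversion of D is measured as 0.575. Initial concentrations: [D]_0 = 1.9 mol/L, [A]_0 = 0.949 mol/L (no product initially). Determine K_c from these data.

Let X = conversion of D.
Concentrations: [D] = 1.9 − 1.9X; [A] = 0.949 − 0.95X; [B] = 1.9X.
At X = 0.575: [D] = 0.808, [A] = 0.403, [B] = 1.09.
K_c = [B]^2 / ([D]^2 [A]) = 4.54 L/mol.

K_c = 4.54 L/mol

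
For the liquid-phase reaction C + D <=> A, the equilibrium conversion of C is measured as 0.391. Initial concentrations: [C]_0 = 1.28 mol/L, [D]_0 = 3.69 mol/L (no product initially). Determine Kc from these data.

Kc = 0.201 L/mol

Let X = conversion of C.
Concentrations: [C] = 1.28 − 1.28X; [D] = 3.69 − 1.28X; [A] = 1.28X.
At X = 0.391: [C] = 0.78, [D] = 3.19, [A] = 0.5.
Kc = [A] / ([C] [D]) = 0.201 L/mol.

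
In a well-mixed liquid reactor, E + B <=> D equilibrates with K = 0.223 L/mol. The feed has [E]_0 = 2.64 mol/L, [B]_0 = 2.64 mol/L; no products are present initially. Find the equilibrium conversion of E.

Let X = conversion of E; extent ξ = 2.64·X mol/L.
Concentrations: [E] = 2.64 − 2.64X; [B] = 2.64 − 2.64X; [D] = 2.64X.
K = [D] / ([E] [B]).
Equating to 0.223 L/mol: the physical root is X = 0.294.

X = 0.294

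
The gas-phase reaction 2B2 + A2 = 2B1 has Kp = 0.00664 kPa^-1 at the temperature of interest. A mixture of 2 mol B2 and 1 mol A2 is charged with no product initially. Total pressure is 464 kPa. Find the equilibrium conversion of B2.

X = 0.449

Take 2 mol B2 as basis and let X be its fractional conversion, so ξ = X.
Species balance: n_B2 = 2 − 2X; n_A2 = 1 − X; n_B1 = 2X.
Summing: n_T = 3 − X.
With p_i = (n_i/n_T)P, Kp = p_B1^2 / (p_B2^2 p_A2).
Substituting and setting equal to 0.00664 kPa^-1 gives a polynomial in X; the root in (0,1) is X = 0.449.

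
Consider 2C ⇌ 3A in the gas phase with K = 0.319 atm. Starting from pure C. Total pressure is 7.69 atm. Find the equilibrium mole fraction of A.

Let X = conversion of C (basis 1 mol C); extent of reaction ξ = 0.5X.
At extent ξ: n_C = 1 − X; n_A = 1.5X.
Total moles n_T = 1 + 0.5X.
With p_i = (n_i/n_T)P, K = p_A^3 / (p_C^2).
Equating to 0.319 atm and solving on 0 < X < 1: X = 0.205.
Then n_A = 0.307, n_T = 1.1, so y_A = 0.278.

y_A = 0.278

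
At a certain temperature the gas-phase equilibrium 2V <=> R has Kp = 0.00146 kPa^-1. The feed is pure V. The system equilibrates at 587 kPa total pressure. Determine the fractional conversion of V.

Let X = conversion of V (basis 1 mol V); extent of reaction ξ = 0.5X.
At extent ξ: n_V = 1 − X; n_R = 0.5X.
Summing: n_T = 1 − 0.5X.
y_i = n_i/n_T, p_i = y_i·P. Kp = p_R / (p_V^2).
This yields a degree-2 equation in X; solving on (0,1), X = 0.525.

X = 0.525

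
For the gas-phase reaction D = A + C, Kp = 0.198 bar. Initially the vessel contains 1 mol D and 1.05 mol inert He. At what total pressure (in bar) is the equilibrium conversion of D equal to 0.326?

Let X = conversion of D (basis 1 mol D); extent of reaction ξ = X.
Mole table: n_D = 1 − X; n_A = X; n_C = X; n_I = 1.05 (inert).
Total moles n_T = 2.05 + X.
Kp = p_A p_C / (p_D) with p_i = (n_i/n_T)·P.
At X = 0.326: the mole-fraction product g(X) = Π y_i^ν_i = 0.06636. Since Kp = g(X)·P^{1}, P = (Kp/g)^(1/1) = (0.198/0.06636)^(1/1) = 2.98 bar.

P = 2.98 bar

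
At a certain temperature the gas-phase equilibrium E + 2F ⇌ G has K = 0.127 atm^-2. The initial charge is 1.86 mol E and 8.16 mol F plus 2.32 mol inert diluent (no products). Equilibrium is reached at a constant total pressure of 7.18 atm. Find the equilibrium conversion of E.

X = 0.683

Let X = conversion of E (basis 1.86 mol E); extent of reaction ξ = 1.86X.
At extent ξ: n_E = 1.86 − 1.86X; n_F = 8.16 − 3.72X; n_G = 1.86X; n_I = 2.32 (inert).
Total moles n_T = 12.3 − 3.72X.
y_i = n_i/n_T, p_i = y_i·P. K = p_G / (p_E p_F^2).
Substituting and setting equal to 0.127 atm^-2 gives a polynomial in X; the root in (0,1) is X = 0.683.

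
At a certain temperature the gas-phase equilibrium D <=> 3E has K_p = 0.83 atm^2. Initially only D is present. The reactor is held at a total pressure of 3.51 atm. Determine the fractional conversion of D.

Take 1 mol D as basis and let X be its fractional conversion, so ξ = X.
Species balance: n_D = 1 − X; n_E = 3X.
n_T = Σnᵢ = 1 + 2X.
y_i = n_i/n_T, p_i = y_i·P. K_p = p_E^3 / (p_D).
Substituting and setting equal to 0.83 atm^2 gives a polynomial in X; the root in (0,1) is X = 0.153.

X = 0.153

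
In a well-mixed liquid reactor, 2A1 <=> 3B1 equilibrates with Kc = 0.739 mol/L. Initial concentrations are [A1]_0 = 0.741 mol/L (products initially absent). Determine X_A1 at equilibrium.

X = 0.448

Let X = conversion of A1; extent ξ = 0.741X/2 mol/L.
Concentrations: [A1] = 0.741 − 0.741X; [B1] = 1.11X.
Kc = [B1]^3 / ([A1]^2).
Setting equal to 0.739 and solving for X on (0,1) gives X = 0.448.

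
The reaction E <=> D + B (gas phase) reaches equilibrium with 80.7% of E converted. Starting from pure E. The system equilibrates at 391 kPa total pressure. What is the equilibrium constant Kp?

Basis: 1 mol E initially; let X = conversion of E. Extent ξ = X.
At extent ξ: n_E = 1 − X; n_D = X; n_B = X.
Summing: n_T = 1 + X.
At X = 0.807: n_E = 0.193, n_D = 0.807, n_B = 0.807, n_T = 1.81.
p_i = (n_i/n_T)·P. Kp = p_D p_B / (p_E) = 730 kPa.

Kp = 730 kPa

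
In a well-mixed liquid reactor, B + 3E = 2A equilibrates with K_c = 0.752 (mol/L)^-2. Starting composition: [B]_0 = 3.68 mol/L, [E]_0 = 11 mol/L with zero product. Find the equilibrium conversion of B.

X = 0.706

Let X = conversion of B; extent ξ = 3.68·X mol/L.
Concentrations: [B] = 3.68 − 3.68X; [E] = 11 − 11X; [A] = 7.36X.
K_c = [A]^2 / ([B] [E]^3).
This equals 0.752 at X = 0.706 (the root in 0 < X < 1).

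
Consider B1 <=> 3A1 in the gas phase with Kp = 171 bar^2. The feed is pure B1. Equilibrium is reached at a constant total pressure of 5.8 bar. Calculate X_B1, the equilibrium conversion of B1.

Let X = conversion of B1 (basis 1 mol B1); extent of reaction ξ = X.
Species balance: n_B1 = 1 − X; n_A1 = 3X.
Summing: n_T = 1 + 2X.
With p_i = (n_i/n_T)P, Kp = p_A1^3 / (p_B1).
Equating to 171 bar^2 and solving on 0 < X < 1: X = 0.691.

X = 0.691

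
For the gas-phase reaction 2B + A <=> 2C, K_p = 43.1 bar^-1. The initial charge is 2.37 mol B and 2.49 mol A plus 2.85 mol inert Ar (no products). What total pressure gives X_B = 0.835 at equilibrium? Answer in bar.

P = 2.66 bar

Basis: 2.37 mol B initially; let X = conversion of B. Extent ξ = 1.19X.
Species balance: n_B = 2.37 − 2.37X; n_A = 2.49 − 1.19X; n_C = 2.37X; n_I = 2.85 (inert).
n_T = Σnᵢ = 7.71 − 1.19X.
K_p = p_C^2 / (p_B^2 p_A) with p_i = (n_i/n_T)·P.
At X = 0.835: the mole-fraction product g(X) = Π y_i^ν_i = 114.7. Since K_p = g(X)·P^{-1}, P = (g/K_p)^(1/1) = (114.7/43.1)^(1/1) = 2.66 bar.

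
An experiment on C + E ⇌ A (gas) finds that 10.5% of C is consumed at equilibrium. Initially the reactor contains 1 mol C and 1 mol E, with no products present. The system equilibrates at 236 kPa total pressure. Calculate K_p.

Let X = conversion of C (basis 1 mol C); extent of reaction ξ = X.
Mole table: n_C = 1 − X; n_E = 1 − X; n_A = X.
Summing: n_T = 2 − X.
At X = 0.105: n_C = 0.895, n_E = 0.895, n_A = 0.105, n_T = 1.9.
p_i = (n_i/n_T)·P. K_p = p_A / (p_C p_E) = 0.00105 kPa^-1.

K_p = 0.00105 kPa^-1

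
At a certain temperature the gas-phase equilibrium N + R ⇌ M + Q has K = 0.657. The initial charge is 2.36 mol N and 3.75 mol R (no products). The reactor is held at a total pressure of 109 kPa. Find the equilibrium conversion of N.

Let X = conversion of N (basis 2.36 mol N); extent of reaction ξ = 2.36X.
Species balance: n_N = 2.36 − 2.36X; n_R = 3.75 − 2.36X; n_M = 2.36X; n_Q = 2.36X.
n_T stays at 6.11 (no change in mole number).
With p_i = (n_i/n_T)P, K = p_M p_Q / (p_N p_R).
This yields a degree-2 equation in X; solving on (0,1), X = 0.552.

X = 0.552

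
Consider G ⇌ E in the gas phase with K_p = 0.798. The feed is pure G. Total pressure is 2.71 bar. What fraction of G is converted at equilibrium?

X = 0.444

Let X = conversion of G (basis 1 mol G); extent of reaction ξ = X.
Mole table: n_G = 1 − X; n_E = X.
Since Δν = 0, n_T = 1 throughout.
Mole fractions y_i = n_i/n_T; K_p = p_E / (p_G) with p_i = y_i·P.
Setting this equal to 0.798 and taking the physical root (0 < X < 1) gives X = 0.444.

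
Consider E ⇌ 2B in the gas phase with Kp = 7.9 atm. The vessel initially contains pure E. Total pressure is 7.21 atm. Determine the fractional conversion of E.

Take 1 mol E as basis and let X be its fractional conversion, so ξ = X.
Moles: n_E = 1 − X; n_B = 2X.
Total moles n_T = 1 + X.
With p_i = (n_i/n_T)P, Kp = p_B^2 / (p_E).
Substituting and setting equal to 7.9 atm gives a polynomial in X; the root in (0,1) is X = 0.464.

X = 0.464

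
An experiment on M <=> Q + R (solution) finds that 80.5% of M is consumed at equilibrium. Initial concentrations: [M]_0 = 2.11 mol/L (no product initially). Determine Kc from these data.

Kc = 7.01 mol/L

Let X = conversion of M.
Concentrations: [M] = 2.11 − 2.11X; [Q] = 2.11X; [R] = 2.11X.
At X = 0.805: [M] = 0.411, [Q] = 1.7, [R] = 1.7.
Kc = [Q] [R] / ([M]) = 7.01 mol/L.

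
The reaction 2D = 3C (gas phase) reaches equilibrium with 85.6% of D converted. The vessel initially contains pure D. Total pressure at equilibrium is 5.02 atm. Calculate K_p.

Let X = conversion of D (basis 1 mol D); extent of reaction ξ = 0.5X.
At extent ξ: n_D = 1 − X; n_C = 1.5X.
n_T = Σnᵢ = 1 + 0.5X.
At X = 0.856: n_D = 0.144, n_C = 1.28, n_T = 1.43.
p_i = (n_i/n_T)·P. K_p = p_C^3 / (p_D^2) = 359 atm.

K_p = 359 atm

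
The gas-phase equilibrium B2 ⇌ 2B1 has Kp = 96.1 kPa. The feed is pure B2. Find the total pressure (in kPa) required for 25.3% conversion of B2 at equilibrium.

Let X = conversion of B2 (basis 1 mol B2); extent of reaction ξ = X.
Species balance: n_B2 = 1 − X; n_B1 = 2X.
n_T = Σnᵢ = 1 + X.
Kp = p_B1^2 / (p_B2) with p_i = (n_i/n_T)·P.
At X = 0.253: the mole-fraction product g(X) = Π y_i^ν_i = 0.2735. Since Kp = g(X)·P^{1}, P = (Kp/g)^(1/1) = (96.1/0.2735)^(1/1) = 351 kPa.

P = 351 kPa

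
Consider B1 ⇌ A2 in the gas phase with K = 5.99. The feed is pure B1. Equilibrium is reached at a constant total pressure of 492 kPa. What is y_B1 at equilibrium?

Let X = conversion of B1 (basis 1 mol B1); extent of reaction ξ = X.
Species balance: n_B1 = 1 − X; n_A2 = X.
Total moles n_T = 1 (Δν = 0, constant).
Mole fractions y_i = n_i/n_T; K = p_A2 / (p_B1) with p_i = y_i·P.
Setting this equal to 5.99 and taking the physical root (0 < X < 1) gives X = 0.857.
Then n_B1 = 0.143, n_T = 1, so y_B1 = 0.143.

y_B1 = 0.143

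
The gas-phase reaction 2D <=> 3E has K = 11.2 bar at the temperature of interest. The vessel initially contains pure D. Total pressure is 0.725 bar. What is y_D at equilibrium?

y_D = 0.187

Let X = conversion of D (basis 1 mol D); extent of reaction ξ = 0.5X.
At extent ξ: n_D = 1 − X; n_E = 1.5X.
n_T = Σnᵢ = 1 + 0.5X.
y_i = n_i/n_T, p_i = y_i·P. K = p_E^3 / (p_D^2).
Substituting and setting equal to 11.2 bar gives a polynomial in X; the root in (0,1) is X = 0.744.
Then n_D = 0.256, n_T = 1.37, so y_D = 0.187.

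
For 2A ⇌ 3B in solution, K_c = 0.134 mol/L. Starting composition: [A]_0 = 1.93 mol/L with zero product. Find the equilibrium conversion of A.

Let X = conversion of A; extent ξ = 1.93X/2 mol/L.
Concentrations: [A] = 1.93 − 1.93X; [B] = 2.9X.
K_c = [B]^3 / ([A]^2).
Equating to 0.134 mol/L: the physical root is X = 0.230.

X = 0.230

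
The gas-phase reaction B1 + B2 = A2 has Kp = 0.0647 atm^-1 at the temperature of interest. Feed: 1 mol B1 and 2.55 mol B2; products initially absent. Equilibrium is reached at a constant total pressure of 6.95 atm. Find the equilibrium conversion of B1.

Let X = conversion of B1 (basis 1 mol B1); extent of reaction ξ = X.
Species balance: n_B1 = 1 − X; n_B2 = 2.55 − X; n_A2 = X.
Summing: n_T = 3.55 − X.
With p_i = (n_i/n_T)P, Kp = p_A2 / (p_B1 p_B2).
This yields a degree-2 equation in X; solving on (0,1), X = 0.239.

X = 0.239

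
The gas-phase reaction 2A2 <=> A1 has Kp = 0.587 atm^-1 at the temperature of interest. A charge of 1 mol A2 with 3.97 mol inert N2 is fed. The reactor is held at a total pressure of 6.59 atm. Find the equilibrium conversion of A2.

X = 0.466

Let X = conversion of A2 (basis 1 mol A2); extent of reaction ξ = 0.5X.
Species balance: n_A2 = 1 − X; n_A1 = 0.5X; n_I = 3.97 (inert).
Total moles n_T = 4.97 − 0.5X.
y_i = n_i/n_T, p_i = y_i·P. Kp = p_A1 / (p_A2^2).
This yields a degree-2 equation in X; solving on (0,1), X = 0.466.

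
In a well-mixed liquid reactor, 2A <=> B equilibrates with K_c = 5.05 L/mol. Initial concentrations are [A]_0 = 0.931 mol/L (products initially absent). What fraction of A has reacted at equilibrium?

Let X = conversion of A; extent ξ = 0.931X/2 mol/L.
Concentrations: [A] = 0.931 − 0.931X; [B] = 0.466X.
K_c = [B] / ([A]^2).
Equating to 5.05 L/mol: the physical root is X = 0.723.

X = 0.723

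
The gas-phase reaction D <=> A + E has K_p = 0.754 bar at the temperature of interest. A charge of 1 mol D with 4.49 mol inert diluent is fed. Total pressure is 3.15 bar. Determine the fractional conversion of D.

X = 0.684

Basis: 1 mol D initially; let X = conversion of D. Extent ξ = X.
At extent ξ: n_D = 1 − X; n_A = X; n_E = X; n_I = 4.49 (inert).
n_T = Σnᵢ = 5.49 + X.
Mole fractions y_i = n_i/n_T; K_p = p_A p_E / (p_D) with p_i = y_i·P.
Setting this equal to 0.754 bar and taking the physical root (0 < X < 1) gives X = 0.684.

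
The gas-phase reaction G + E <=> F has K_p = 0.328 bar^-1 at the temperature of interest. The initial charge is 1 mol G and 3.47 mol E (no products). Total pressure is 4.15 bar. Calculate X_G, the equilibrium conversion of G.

X = 0.504

Basis: 1 mol G initially; let X = conversion of G. Extent ξ = X.
Moles: n_G = 1 − X; n_E = 3.47 − X; n_F = X.
Total moles n_T = 4.47 − X.
y_i = n_i/n_T, p_i = y_i·P. K_p = p_F / (p_G p_E).
Setting this equal to 0.328 bar^-1 and taking the physical root (0 < X < 1) gives X = 0.504.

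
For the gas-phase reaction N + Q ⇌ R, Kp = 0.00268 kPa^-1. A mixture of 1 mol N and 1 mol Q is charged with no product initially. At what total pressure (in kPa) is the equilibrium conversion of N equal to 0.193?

P = 200 kPa

Take 1 mol N as basis and let X be its fractional conversion, so ξ = X.
Moles: n_N = 1 − X; n_Q = 1 − X; n_R = X.
n_T = Σnᵢ = 2 − X.
Kp = p_R / (p_N p_Q) with p_i = (n_i/n_T)·P.
At X = 0.193: the mole-fraction product g(X) = Π y_i^ν_i = 0.5355. Since Kp = g(X)·P^{-1}, P = (g/Kp)^(1/1) = (0.5355/0.00268)^(1/1) = 200 kPa.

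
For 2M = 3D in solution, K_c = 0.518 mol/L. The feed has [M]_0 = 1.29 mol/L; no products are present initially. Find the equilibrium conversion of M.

X = 0.364

Let X = conversion of M; extent ξ = 1.29X/2 mol/L.
Concentrations: [M] = 1.29 − 1.29X; [D] = 1.94X.
K_c = [D]^3 / ([M]^2).
Equating to 0.518 mol/L: the physical root is X = 0.364.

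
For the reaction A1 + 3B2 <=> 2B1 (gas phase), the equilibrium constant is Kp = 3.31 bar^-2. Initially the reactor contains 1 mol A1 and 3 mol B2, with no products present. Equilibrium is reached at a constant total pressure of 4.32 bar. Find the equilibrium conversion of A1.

Basis: 1 mol A1 initially; let X = conversion of A1. Extent ξ = X.
Species balance: n_A1 = 1 − X; n_B2 = 3 − 3X; n_B1 = 2X.
Summing: n_T = 4 − 2X.
With p_i = (n_i/n_T)P, Kp = p_B1^2 / (p_A1 p_B2^3).
Equating to 3.31 bar^-2 and solving on 0 < X < 1: X = 0.701.

X = 0.701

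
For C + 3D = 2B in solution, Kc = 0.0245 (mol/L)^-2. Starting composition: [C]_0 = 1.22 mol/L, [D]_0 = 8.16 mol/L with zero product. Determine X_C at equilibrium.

Let X = conversion of C; extent ξ = 1.22·X mol/L.
Concentrations: [C] = 1.22 − 1.22X; [D] = 8.16 − 3.66X; [B] = 2.44X.
Kc = [B]^2 / ([C] [D]^3).
Equating to 0.0245 (mol/L)^-2: the physical root is X = 0.622.

X = 0.622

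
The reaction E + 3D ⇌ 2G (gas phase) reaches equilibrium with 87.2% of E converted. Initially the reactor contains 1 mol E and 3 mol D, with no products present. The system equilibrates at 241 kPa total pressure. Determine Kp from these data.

Take 1 mol E as basis and let X be its fractional conversion, so ξ = X.
At extent ξ: n_E = 1 − X; n_D = 3 − 3X; n_G = 2X.
Summing: n_T = 4 − 2X.
At X = 0.872: n_E = 0.128, n_D = 0.384, n_G = 1.74, n_T = 2.26.
p_i = (n_i/n_T)·P. Kp = p_G^2 / (p_E p_D^3) = 0.0368 kPa^-2.

Kp = 0.0368 kPa^-2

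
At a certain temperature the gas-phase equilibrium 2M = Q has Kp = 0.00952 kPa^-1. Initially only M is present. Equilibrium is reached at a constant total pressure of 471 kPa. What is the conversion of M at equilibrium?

X = 0.770

Let X = conversion of M (basis 1 mol M); extent of reaction ξ = 0.5X.
Species balance: n_M = 1 − X; n_Q = 0.5X.
Total moles n_T = 1 − 0.5X.
y_i = n_i/n_T, p_i = y_i·P. Kp = p_Q / (p_M^2).
Equating to 0.00952 kPa^-1 and solving on 0 < X < 1: X = 0.770.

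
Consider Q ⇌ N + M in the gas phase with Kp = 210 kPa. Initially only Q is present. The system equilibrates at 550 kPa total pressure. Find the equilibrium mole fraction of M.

Let X = conversion of Q (basis 1 mol Q); extent of reaction ξ = X.
Species balance: n_Q = 1 − X; n_N = X; n_M = X.
n_T = Σnᵢ = 1 + X.
With p_i = (n_i/n_T)P, Kp = p_N p_M / (p_Q).
Substituting and setting equal to 210 kPa gives a polynomial in X; the root in (0,1) is X = 0.526.
Then n_M = 0.526, n_T = 1.53, so y_M = 0.345.

y_M = 0.345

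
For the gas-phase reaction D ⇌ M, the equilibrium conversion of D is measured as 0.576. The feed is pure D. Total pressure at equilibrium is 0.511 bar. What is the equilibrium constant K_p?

Take 1 mol D as basis and let X be its fractional conversion, so ξ = X.
Mole table: n_D = 1 − X; n_M = X.
n_T stays at 1 (no change in mole number).
At X = 0.576: n_D = 0.424, n_M = 0.576, n_T = 1.
p_i = (n_i/n_T)·P. K_p = p_M / (p_D) = 1.36.

K_p = 1.36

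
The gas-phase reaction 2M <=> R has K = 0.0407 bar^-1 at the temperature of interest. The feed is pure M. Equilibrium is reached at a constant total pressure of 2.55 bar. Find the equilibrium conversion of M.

X = 0.159

Take 1 mol M as basis and let X be its fractional conversion, so ξ = 0.5X.
At extent ξ: n_M = 1 − X; n_R = 0.5X.
Total moles n_T = 1 − 0.5X.
Mole fractions y_i = n_i/n_T; K = p_R / (p_M^2) with p_i = y_i·P.
This yields a degree-2 equation in X; solving on (0,1), X = 0.159.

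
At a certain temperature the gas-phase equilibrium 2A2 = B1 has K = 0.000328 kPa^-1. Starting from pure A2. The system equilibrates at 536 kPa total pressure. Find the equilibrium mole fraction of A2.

y_A2 = 0.868

Basis: 1 mol A2 initially; let X = conversion of A2. Extent ξ = 0.5X.
Species balance: n_A2 = 1 − X; n_B1 = 0.5X.
Summing: n_T = 1 − 0.5X.
y_i = n_i/n_T, p_i = y_i·P. K = p_B1 / (p_A2^2).
Setting this equal to 0.000328 kPa^-1 and taking the physical root (0 < X < 1) gives X = 0.234.
Then n_A2 = 0.766, n_T = 0.883, so y_A2 = 0.868.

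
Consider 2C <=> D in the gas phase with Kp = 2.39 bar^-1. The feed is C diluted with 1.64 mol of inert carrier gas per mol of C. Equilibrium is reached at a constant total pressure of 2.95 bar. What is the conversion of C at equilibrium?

Basis: 1 mol C initially; let X = conversion of C. Extent ξ = 0.5X.
At extent ξ: n_C = 1 − X; n_D = 0.5X; n_I = 1.64 (inert).
Total moles n_T = 2.64 − 0.5X.
With p_i = (n_i/n_T)P, Kp = p_D / (p_C^2).
Setting this equal to 2.39 bar^-1 and taking the physical root (0 < X < 1) gives X = 0.669.

X = 0.669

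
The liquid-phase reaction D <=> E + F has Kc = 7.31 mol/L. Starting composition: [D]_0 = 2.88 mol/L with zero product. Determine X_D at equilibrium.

X = 0.768

Let X = conversion of D; extent ξ = 2.88·X mol/L.
Concentrations: [D] = 2.88 − 2.88X; [E] = 2.88X; [F] = 2.88X.
Kc = [E] [F] / ([D]).
Equating to 7.31 mol/L: the physical root is X = 0.768.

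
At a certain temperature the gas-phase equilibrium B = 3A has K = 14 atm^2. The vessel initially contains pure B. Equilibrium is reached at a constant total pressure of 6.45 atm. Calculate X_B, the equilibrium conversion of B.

X = 0.279

Let X = conversion of B (basis 1 mol B); extent of reaction ξ = X.
At extent ξ: n_B = 1 − X; n_A = 3X.
Summing: n_T = 1 + 2X.
Mole fractions y_i = n_i/n_T; K = p_A^3 / (p_B) with p_i = y_i·P.
Equating to 14 atm^2 and solving on 0 < X < 1: X = 0.279.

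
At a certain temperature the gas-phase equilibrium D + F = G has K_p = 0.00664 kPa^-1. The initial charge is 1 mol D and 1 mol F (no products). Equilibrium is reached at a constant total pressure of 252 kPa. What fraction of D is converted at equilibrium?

X = 0.388

Basis: 1 mol D initially; let X = conversion of D. Extent ξ = X.
Mole table: n_D = 1 − X; n_F = 1 − X; n_G = X.
Summing: n_T = 2 − X.
Mole fractions y_i = n_i/n_T; K_p = p_G / (p_D p_F) with p_i = y_i·P.
Setting this equal to 0.00664 kPa^-1 and taking the physical root (0 < X < 1) gives X = 0.388.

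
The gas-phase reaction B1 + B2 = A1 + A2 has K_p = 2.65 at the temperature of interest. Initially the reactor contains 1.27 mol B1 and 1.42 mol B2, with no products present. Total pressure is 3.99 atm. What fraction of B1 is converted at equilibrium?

X = 0.653

Let X = conversion of B1 (basis 1.27 mol B1); extent of reaction ξ = 1.27X.
Mole table: n_B1 = 1.27 − 1.27X; n_B2 = 1.42 − 1.27X; n_A1 = 1.27X; n_A2 = 1.27X.
Total moles n_T = 2.69 (Δν = 0, constant).
Mole fractions y_i = n_i/n_T; K_p = p_A1 p_A2 / (p_B1 p_B2) with p_i = y_i·P.
Substituting and setting equal to 2.65 gives a polynomial in X; the root in (0,1) is X = 0.653.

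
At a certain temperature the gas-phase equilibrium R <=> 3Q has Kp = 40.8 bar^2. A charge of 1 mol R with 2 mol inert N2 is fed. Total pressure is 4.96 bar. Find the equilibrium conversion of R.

X = 0.706

Let X = conversion of R (basis 1 mol R); extent of reaction ξ = X.
Moles: n_R = 1 − X; n_Q = 3X; n_I = 2 (inert).
n_T = Σnᵢ = 3 + 2X.
y_i = n_i/n_T, p_i = y_i·P. Kp = p_Q^3 / (p_R).
Setting this equal to 40.8 bar^2 and taking the physical root (0 < X < 1) gives X = 0.706.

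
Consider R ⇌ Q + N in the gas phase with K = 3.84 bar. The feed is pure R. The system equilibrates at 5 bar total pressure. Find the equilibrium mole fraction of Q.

y_Q = 0.397

Let X = conversion of R (basis 1 mol R); extent of reaction ξ = X.
Moles: n_R = 1 − X; n_Q = X; n_N = X.
n_T = Σnᵢ = 1 + X.
y_i = n_i/n_T, p_i = y_i·P. K = p_Q p_N / (p_R).
This yields a degree-2 equation in X; solving on (0,1), X = 0.659.
Then n_Q = 0.659, n_T = 1.66, so y_Q = 0.397.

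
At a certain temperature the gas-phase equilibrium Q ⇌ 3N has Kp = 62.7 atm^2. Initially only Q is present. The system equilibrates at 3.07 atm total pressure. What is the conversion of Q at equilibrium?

X = 0.736

Take 1 mol Q as basis and let X be its fractional conversion, so ξ = X.
Species balance: n_Q = 1 − X; n_N = 3X.
Summing: n_T = 1 + 2X.
Mole fractions y_i = n_i/n_T; Kp = p_N^3 / (p_Q) with p_i = y_i·P.
Substituting and setting equal to 62.7 atm^2 gives a polynomial in X; the root in (0,1) is X = 0.736.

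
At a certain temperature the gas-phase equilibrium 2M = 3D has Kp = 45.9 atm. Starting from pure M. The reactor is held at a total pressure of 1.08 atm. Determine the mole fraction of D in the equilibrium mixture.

Take 1 mol M as basis and let X be its fractional conversion, so ξ = 0.5X.
Moles: n_M = 1 − X; n_D = 1.5X.
n_T = Σnᵢ = 1 + 0.5X.
y_i = n_i/n_T, p_i = y_i·P. Kp = p_D^3 / (p_M^2).
Equating to 45.9 atm and solving on 0 < X < 1: X = 0.823.
Then n_D = 1.23, n_T = 1.41, so y_D = 0.875.

y_D = 0.875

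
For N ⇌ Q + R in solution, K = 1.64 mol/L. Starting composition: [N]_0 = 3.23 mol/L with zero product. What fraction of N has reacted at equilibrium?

X = 0.503

Let X = conversion of N; extent ξ = 3.23·X mol/L.
Concentrations: [N] = 3.23 − 3.23X; [Q] = 3.23X; [R] = 3.23X.
K = [Q] [R] / ([N]).
Equating to 1.64 mol/L: the physical root is X = 0.503.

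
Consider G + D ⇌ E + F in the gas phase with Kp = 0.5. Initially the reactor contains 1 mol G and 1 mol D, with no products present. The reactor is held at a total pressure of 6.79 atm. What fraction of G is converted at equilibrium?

X = 0.414

Let X = conversion of G (basis 1 mol G); extent of reaction ξ = X.
At extent ξ: n_G = 1 − X; n_D = 1 − X; n_E = X; n_F = X.
n_T stays at 2 (no change in mole number).
With p_i = (n_i/n_T)P, Kp = p_E p_F / (p_G p_D).
Setting this equal to 0.5 and taking the physical root (0 < X < 1) gives X = 0.414.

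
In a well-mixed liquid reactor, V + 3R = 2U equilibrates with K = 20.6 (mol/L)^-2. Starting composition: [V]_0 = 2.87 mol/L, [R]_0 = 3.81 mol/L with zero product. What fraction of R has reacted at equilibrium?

Let X = conversion of R; extent ξ = 3.81X/3 mol/L.
Concentrations: [V] = 2.87 − 1.27X; [R] = 3.81 − 3.81X; [U] = 2.54X.
K = [U]^2 / ([V] [R]^3).
Solving K = 20.6 for X ∈ (0,1): X = 0.866.

X = 0.866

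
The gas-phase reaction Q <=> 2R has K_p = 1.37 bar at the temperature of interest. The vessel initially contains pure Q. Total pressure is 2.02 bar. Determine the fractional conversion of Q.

Take 1 mol Q as basis and let X be its fractional conversion, so ξ = X.
At extent ξ: n_Q = 1 − X; n_R = 2X.
Total moles n_T = 1 + X.
y_i = n_i/n_T, p_i = y_i·P. K_p = p_R^2 / (p_Q).
Substituting and setting equal to 1.37 bar gives a polynomial in X; the root in (0,1) is X = 0.381.

X = 0.381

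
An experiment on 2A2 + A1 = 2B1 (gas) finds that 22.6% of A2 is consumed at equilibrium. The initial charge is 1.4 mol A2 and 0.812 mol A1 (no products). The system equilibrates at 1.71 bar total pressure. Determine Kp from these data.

Kp = 0.157 bar^-1

Basis: 1.4 mol A2 initially; let X = conversion of A2. Extent ξ = 0.7X.
Mole table: n_A2 = 1.4 − 1.4X; n_A1 = 0.812 − 0.7X; n_B1 = 1.4X.
Total moles n_T = 2.21 − 0.7X.
At X = 0.226: n_A2 = 1.08, n_A1 = 0.654, n_B1 = 0.316, n_T = 2.05.
p_i = (n_i/n_T)·P. Kp = p_B1^2 / (p_A2^2 p_A1) = 0.157 bar^-1.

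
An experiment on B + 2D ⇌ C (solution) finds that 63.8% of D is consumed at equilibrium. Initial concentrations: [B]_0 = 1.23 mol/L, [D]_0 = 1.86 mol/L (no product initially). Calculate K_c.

Let X = conversion of D.
Concentrations: [B] = 1.23 − 0.93X; [D] = 1.86 − 1.86X; [C] = 0.93X.
At X = 0.638: [B] = 0.637, [D] = 0.673, [C] = 0.593.
K_c = [C] / ([B] [D]^2) = 2.06 (mol/L)^-2.

K_c = 2.06 (mol/L)^-2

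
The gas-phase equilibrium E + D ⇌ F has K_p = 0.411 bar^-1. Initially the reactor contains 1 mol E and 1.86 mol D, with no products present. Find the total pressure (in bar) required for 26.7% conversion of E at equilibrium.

Basis: 1 mol E initially; let X = conversion of E. Extent ξ = X.
Species balance: n_E = 1 − X; n_D = 1.86 − X; n_F = X.
Total moles n_T = 2.86 − X.
K_p = p_F / (p_E p_D) with p_i = (n_i/n_T)·P.
At X = 0.267: the mole-fraction product g(X) = Π y_i^ν_i = 0.5929. Since K_p = g(X)·P^{-1}, P = (g/K_p)^(1/1) = (0.5929/0.411)^(1/1) = 1.44 bar.

P = 1.44 bar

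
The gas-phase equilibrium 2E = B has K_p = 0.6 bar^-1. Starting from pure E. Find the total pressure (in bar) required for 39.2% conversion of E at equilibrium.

Basis: 1 mol E initially; let X = conversion of E. Extent ξ = 0.5X.
Moles: n_E = 1 − X; n_B = 0.5X.
n_T = Σnᵢ = 1 − 0.5X.
K_p = p_B / (p_E^2) with p_i = (n_i/n_T)·P.
At X = 0.392: the mole-fraction product g(X) = Π y_i^ν_i = 0.4263. Since K_p = g(X)·P^{-1}, P = (g/K_p)^(1/1) = (0.4263/0.6)^(1/1) = 0.71 bar.

P = 0.71 bar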